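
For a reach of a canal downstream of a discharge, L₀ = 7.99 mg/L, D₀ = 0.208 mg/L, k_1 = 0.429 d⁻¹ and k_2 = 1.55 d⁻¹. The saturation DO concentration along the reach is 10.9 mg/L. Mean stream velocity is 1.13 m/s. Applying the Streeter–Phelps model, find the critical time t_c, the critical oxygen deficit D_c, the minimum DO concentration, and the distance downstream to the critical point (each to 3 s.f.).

t_c ≈ 1.08 d; D_c ≈ 1.39 mg/L; min DO ≈ 9.51 mg/L; x_c ≈ 106 km

At the critical point dD/dt = 0, so k_1 L₀ e^(−k_1 t) = k_2 D. Substituting D(t) from the Streeter–Phelps equation and solving for t gives
t_c = ln[(k_2/k_1)(1 − D₀(k_2−k_1)/(k_1 L₀))] / (k_2−k_1).
Here k_2−k_1 = 1.121 d⁻¹ and 1 − D₀(k_2−k_1)/(k_1 L₀) = 1 − 0.208×1.121/(0.429×7.99) = 0.9320, so
t_c = ln(3.613 × 0.9320) / 1.121 = 1.214 / 1.121 = 1.083 d.
D_c = (k_1/k_2) L₀ e^(−k_1 t_c) = (0.429/1.55) × 7.99 × e^(−0.429×1.083) = 0.2768 × 7.99 × 0.6284 = 1.390 mg/L.
Minimum DO = C_s − D_c = 10.9 − 1.390 = 9.510 mg/L.
x_c = v t_c = 1.13 m/s × 1.083 d × 86400 s/d = 105700 m ≈ 106 km.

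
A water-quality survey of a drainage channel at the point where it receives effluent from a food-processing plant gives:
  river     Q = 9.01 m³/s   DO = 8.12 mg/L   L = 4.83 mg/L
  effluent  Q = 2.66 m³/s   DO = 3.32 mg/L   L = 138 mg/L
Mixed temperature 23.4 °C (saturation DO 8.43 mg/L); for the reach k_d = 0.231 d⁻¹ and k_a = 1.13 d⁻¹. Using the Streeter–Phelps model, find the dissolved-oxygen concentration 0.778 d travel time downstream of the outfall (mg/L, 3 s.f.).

Mixed DO = (9.01×8.12 + 2.66×3.32)/(9.01+2.66) = 81.99/11.67 = 7.026 mg/L.
Mixed L₀ = (9.01×4.83 + 2.66×138)/(11.67) = 410.6/11.67 = 35.18 mg/L.
Initial deficit D₀ = C_s − DO₀ = 8.43 − 7.026 = 1.404 mg/L.
D(0.778) = [0.231×35.18/(1.13−0.231)](e^(−0.231×0.778) − e^(−1.13×0.778)) + 1.404 e^(−1.13×0.778)
= 9.041 × (0.8355 − 0.4151) + 1.404 × 0.4151 = 4.383 mg/L.
DO = 8.43 − 4.383 = 4.047 mg/L.

DO ≈ 4.05 mg/L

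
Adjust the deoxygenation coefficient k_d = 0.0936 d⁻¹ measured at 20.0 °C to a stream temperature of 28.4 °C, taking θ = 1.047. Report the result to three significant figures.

k_d(T₂) = k_d(T₁) · θ^(T₂−T₁) = 0.0936 × 1.047^(28.4−20.0)
= 0.0936 × 1.047^8.40 = 0.0936 × 1.471 = 0.1377 d⁻¹.

k_d ≈ 0.138 d⁻¹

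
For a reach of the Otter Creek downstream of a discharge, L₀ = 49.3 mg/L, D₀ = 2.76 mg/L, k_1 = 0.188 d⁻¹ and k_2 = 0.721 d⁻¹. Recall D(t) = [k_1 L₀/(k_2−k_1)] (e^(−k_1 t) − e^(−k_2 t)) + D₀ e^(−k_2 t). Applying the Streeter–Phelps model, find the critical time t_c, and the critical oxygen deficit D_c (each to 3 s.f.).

t_c ≈ 2.20 d; D_c ≈ 8.50 mg/L

With k_2/k_1 = 3.835 and 1 − D₀(k_2−k_1)/(k_1 L₀) = 0.8413,
t_c = ln(3.835 × 0.8413) / (0.721 − 0.188) = ln(3.226) / 0.5330 = 1.171/0.5330 = 2.198 d.
L(t_c) = L₀ e^(−k_1 t_c) = 49.3 × 0.6616 = 32.61 mg/L, and at the critical point k_2 D_c = k_1 L, so D_c = (0.188/0.721) × 32.61 = 8.504 mg/L.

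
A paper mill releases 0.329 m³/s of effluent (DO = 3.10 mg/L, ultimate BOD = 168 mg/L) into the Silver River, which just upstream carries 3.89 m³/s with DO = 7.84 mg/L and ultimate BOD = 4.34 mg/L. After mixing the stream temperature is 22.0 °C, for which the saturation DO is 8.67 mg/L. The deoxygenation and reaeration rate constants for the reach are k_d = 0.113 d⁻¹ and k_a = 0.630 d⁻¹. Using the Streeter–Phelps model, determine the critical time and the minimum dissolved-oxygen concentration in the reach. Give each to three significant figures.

Mixed DO = (3.89×7.84 + 0.329×3.10)/(3.89+0.329) = 31.52/4.219 = 7.470 mg/L.
Mixed L₀ = (3.89×4.34 + 0.329×168)/(4.219) = 72.15/4.219 = 17.10 mg/L.
Initial deficit D₀ = C_s − DO₀ = 8.67 − 7.470 = 1.200 mg/L.
t_c = (1/0.5170) ln[(0.630/0.113)(1 − 1.200×0.5170/(0.113×17.10))] = 1.934 × ln(3.786) = 2.575 d.
D_c = (0.113/0.630) × 17.10 × e^(−0.113×2.575) = 0.1794 × 17.10 × 0.7475 = 2.293 mg/L.
Minimum DO = 8.67 − 2.293 = 6.377 mg/L.

t_c ≈ 2.58 d; minimum DO ≈ 6.38 mg/L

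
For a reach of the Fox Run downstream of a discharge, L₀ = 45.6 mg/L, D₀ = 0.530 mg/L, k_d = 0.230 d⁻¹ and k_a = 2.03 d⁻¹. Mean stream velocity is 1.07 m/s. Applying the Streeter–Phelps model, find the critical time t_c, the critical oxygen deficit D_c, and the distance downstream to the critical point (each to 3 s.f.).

t_c ≈ 1.16 d; D_c ≈ 3.96 mg/L; x_c ≈ 107 km

t_c = [1/(k_a−k_d)] ln[(k_a/k_d)(1 − D₀(k_a−k_d)/(k_d L₀))]
= [1/(2.03−0.230)] ln[(2.03/0.230)(1 − 0.530×1.800/(0.230×45.6))]
= (1/1.800) ln[8.826 × 0.9090] = 0.5556 × ln(8.023) = 0.5556 × 2.082 = 1.157 d.
L(t_c) = L₀ e^(−k_d t_c) = 45.6 × 0.7664 = 34.95 mg/L, and at the critical point k_a D_c = k_d L, so D_c = (0.230/2.03) × 34.95 = 3.960 mg/L.
x_c = v t_c = 1.07 m/s × 1.157 d × 86400 s/d = 106900 m ≈ 107 km.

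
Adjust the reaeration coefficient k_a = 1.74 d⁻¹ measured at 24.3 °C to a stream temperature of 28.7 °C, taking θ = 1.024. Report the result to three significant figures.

k_a ≈ 1.93 d⁻¹

k_a(T₂) = k_a(T₁) · θ^(T₂−T₁) = 1.74 × 1.024^(28.7−24.3)
= 1.74 × 1.024^4.40 = 1.74 × 1.110 = 1.931 d⁻¹.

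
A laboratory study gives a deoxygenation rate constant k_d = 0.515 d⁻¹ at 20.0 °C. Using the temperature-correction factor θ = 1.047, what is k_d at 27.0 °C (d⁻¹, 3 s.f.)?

k_d(T₂) = k_d(T₁) · θ^(T₂−T₁) = 0.515 × 1.047^(27.0−20.0)
= 0.515 × 1.047^7.00 = 0.515 × 1.379 = 0.7103 d⁻¹.

k_d ≈ 0.710 d⁻¹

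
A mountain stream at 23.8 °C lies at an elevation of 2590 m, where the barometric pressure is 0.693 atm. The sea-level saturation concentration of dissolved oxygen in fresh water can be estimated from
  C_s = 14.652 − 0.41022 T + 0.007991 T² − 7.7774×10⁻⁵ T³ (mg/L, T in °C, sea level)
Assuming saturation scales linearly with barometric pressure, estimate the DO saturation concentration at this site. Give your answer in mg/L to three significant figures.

At sea level: C_s = 14.652 − 0.41022×23.8 + 0.007991×23.8² − 7.7774×10⁻⁵×23.8³ = 8.367 mg/L.
Pressure correction: C_s' = 8.367 × 0.693 = 5.798 mg/L.

C_s ≈ 5.80 mg/L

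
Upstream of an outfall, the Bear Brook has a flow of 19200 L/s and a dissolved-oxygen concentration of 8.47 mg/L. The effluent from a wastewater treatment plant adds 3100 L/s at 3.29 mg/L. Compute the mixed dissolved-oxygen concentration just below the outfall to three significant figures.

7.75 mg/L

Flow-weighted mixing: C = (Q_r C_r + Q_w C_w)/(Q_r + Q_w)
= (19200×8.47 + 3100×3.29)/(19200 + 3100) = 172800/22300 = 7.750 mg/L.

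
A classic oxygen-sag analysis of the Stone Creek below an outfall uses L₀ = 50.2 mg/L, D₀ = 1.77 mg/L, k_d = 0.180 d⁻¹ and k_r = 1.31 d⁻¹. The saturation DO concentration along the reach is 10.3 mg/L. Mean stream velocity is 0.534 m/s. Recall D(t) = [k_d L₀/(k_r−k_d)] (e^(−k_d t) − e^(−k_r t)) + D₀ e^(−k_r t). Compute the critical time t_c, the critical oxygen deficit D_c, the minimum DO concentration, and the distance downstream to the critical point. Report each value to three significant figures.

At the critical point dD/dt = 0, so k_d L₀ e^(−k_d t) = k_r D. Substituting D(t) from the Streeter–Phelps equation and solving for t gives
t_c = ln[(k_r/k_d)(1 − D₀(k_r−k_d)/(k_d L₀))] / (k_r−k_d).
Here k_r−k_d = 1.130 d⁻¹ and 1 − D₀(k_r−k_d)/(k_d L₀) = 1 − 1.77×1.130/(0.180×50.2) = 0.7787, so
t_c = ln(7.278 × 0.7787) / 1.130 = 1.735 / 1.130 = 1.535 d.
D_c = (k_d/k_r) L₀ e^(−k_d t_c) = (0.180/1.31) × 50.2 × e^(−0.180×1.535) = 0.1374 × 50.2 × 0.7586 = 5.232 mg/L.
Minimum DO = C_s − D_c = 10.3 − 5.232 = 5.068 mg/L.
x_c = v t_c = 0.534 m/s × 1.535 d × 86400 s/d = 70820 m ≈ 70.8 km.

t_c ≈ 1.54 d; D_c ≈ 5.23 mg/L; min DO ≈ 5.07 mg/L; x_c ≈ 70.8 km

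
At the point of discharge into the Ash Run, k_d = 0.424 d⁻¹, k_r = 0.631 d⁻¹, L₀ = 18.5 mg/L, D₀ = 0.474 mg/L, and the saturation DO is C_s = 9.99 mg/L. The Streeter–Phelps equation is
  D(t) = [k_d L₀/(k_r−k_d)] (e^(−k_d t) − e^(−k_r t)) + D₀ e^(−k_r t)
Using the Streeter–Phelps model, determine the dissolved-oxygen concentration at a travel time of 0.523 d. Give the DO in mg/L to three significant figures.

k_d L₀/(k_r−k_d) = 0.424×18.5/(0.631−0.424) = 7.844/0.2070 = 37.89 mg/L.
e^(−k_d t) = e^(−0.424×0.5230) = 0.8011; e^(−k_r t) = e^(−0.631×0.5230) = 0.7189.
D = 37.89 × (0.8011 − 0.7189) + 0.474 × 0.7189 = 3.115 + 0.3408 = 3.456 mg/L.
DO = C_s − D = 9.99 − 3.456 = 6.534 mg/L.

DO ≈ 6.53 mg/L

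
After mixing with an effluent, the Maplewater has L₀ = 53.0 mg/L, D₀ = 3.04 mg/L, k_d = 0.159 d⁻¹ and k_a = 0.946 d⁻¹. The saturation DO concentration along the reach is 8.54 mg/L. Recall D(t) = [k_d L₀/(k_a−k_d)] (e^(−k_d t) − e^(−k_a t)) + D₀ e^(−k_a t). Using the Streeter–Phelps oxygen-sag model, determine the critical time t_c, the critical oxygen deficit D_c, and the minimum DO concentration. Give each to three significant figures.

t_c ≈ 1.84 d; D_c ≈ 6.65 mg/L; min DO ≈ 1.89 mg/L

With k_a/k_d = 5.950 and 1 − D₀(k_a−k_d)/(k_d L₀) = 0.7161,
t_c = ln(5.950 × 0.7161) / (0.946 − 0.159) = ln(4.261) / 0.7870 = 1.449/0.7870 = 1.842 d.
L(t_c) = L₀ e^(−k_d t_c) = 53.0 × 0.7462 = 39.55 mg/L, and at the critical point k_a D_c = k_d L, so D_c = (0.159/0.946) × 39.55 = 6.647 mg/L.
Minimum DO = C_s − D_c = 8.54 − 6.647 = 1.893 mg/L.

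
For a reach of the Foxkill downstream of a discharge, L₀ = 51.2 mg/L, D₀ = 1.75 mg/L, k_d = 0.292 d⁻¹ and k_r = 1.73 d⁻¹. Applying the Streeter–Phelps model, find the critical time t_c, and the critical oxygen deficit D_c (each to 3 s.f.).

At the critical point dD/dt = 0, so k_d L₀ e^(−k_d t) = k_r D. Substituting D(t) from the Streeter–Phelps equation and solving for t gives
t_c = ln[(k_r/k_d)(1 − D₀(k_r−k_d)/(k_d L₀))] / (k_r−k_d).
Here k_r−k_d = 1.438 d⁻¹ and 1 − D₀(k_r−k_d)/(k_d L₀) = 1 − 1.75×1.438/(0.292×51.2) = 0.8317, so
t_c = ln(5.925 × 0.8317) / 1.438 = 1.595 / 1.438 = 1.109 d.
L(t_c) = L₀ e^(−k_d t_c) = 51.2 × 0.7234 = 37.04 mg/L, and at the critical point k_r D_c = k_d L, so D_c = (0.292/1.73) × 37.04 = 6.251 mg/L.

t_c ≈ 1.11 d; D_c ≈ 6.25 mg/L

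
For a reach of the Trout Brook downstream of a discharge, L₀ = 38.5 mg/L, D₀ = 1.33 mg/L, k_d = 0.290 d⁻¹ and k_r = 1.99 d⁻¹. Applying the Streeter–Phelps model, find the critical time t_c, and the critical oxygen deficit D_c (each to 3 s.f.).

t_c ≈ 1.00 d; D_c ≈ 4.20 mg/L

t_c = [1/(k_r−k_d)] ln[(k_r/k_d)(1 − D₀(k_r−k_d)/(k_d L₀))]
= [1/(1.99−0.290)] ln[(1.99/0.290)(1 − 1.33×1.700/(0.290×38.5))]
= (1/1.700) ln[6.862 × 0.7975] = 0.5882 × ln(5.472) = 0.5882 × 1.700 = 0.9998 d.
L(t_c) = L₀ e^(−k_d t_c) = 38.5 × 0.7483 = 28.81 mg/L, and at the critical point k_r D_c = k_d L, so D_c = (0.290/1.99) × 28.81 = 4.198 mg/L.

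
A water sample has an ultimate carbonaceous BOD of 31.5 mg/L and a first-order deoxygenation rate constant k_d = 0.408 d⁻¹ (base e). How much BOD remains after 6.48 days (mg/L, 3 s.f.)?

L ≈ 2.24 mg/L

L_t = L₀ e^(−k_d t) = 31.5 × e^(−0.408×6.48) = 31.5 × 0.07109 = 2.239 mg/L.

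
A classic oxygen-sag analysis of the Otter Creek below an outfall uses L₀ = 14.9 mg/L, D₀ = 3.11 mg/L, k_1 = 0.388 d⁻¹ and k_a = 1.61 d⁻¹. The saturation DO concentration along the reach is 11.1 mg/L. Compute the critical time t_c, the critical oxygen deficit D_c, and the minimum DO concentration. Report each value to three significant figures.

t_c ≈ 0.288 d; D_c ≈ 3.21 mg/L; min DO ≈ 7.89 mg/L

At the critical point dD/dt = 0, so k_1 L₀ e^(−k_1 t) = k_a D. Substituting D(t) from the Streeter–Phelps equation and solving for t gives
t_c = ln[(k_a/k_1)(1 − D₀(k_a−k_1)/(k_1 L₀))] / (k_a−k_1).
Here k_a−k_1 = 1.222 d⁻¹ and 1 − D₀(k_a−k_1)/(k_1 L₀) = 1 − 3.11×1.222/(0.388×14.9) = 0.3426, so
t_c = ln(4.149 × 0.3426) / 1.222 = 0.3519 / 1.222 = 0.2879 d.
L(t_c) = L₀ e^(−k_1 t_c) = 14.9 × 0.8943 = 13.32 mg/L, and at the critical point k_a D_c = k_1 L, so D_c = (0.388/1.61) × 13.32 = 3.211 mg/L.
Minimum DO = C_s − D_c = 11.1 − 3.211 = 7.889 mg/L.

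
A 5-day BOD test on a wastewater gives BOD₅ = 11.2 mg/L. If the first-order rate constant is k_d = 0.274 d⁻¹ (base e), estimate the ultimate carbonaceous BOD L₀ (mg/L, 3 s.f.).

L₀ ≈ 15.0 mg/L

BOD₅ = L₀(1 − e^(−5k_d)) ⇒ L₀ = BOD₅ / (1 − e^(−5×0.274))
= 11.2 / (1 − 0.2541) = 11.2 / 0.7459 = 15.02 mg/L.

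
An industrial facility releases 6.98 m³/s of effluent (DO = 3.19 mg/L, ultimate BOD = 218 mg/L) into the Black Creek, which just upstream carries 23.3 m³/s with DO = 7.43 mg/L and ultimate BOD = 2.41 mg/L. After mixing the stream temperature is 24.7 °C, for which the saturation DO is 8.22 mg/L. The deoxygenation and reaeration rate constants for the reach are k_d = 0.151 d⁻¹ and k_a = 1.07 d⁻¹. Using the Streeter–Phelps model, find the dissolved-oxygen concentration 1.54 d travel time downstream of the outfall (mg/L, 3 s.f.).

Mixed DO = (23.3×7.43 + 6.98×3.19)/(23.3+6.98) = 195.4/30.28 = 6.453 mg/L.
Mixed L₀ = (23.3×2.41 + 6.98×218)/(30.28) = 1578/30.28 = 52.11 mg/L.
Initial deficit D₀ = C_s − DO₀ = 8.22 − 6.453 = 1.767 mg/L.
D(1.54) = [0.151×52.11/(1.07−0.151)](e^(−0.151×1.54) − e^(−1.07×1.54)) + 1.767 e^(−1.07×1.54)
= 8.562 × (0.7925 − 0.1925) + 1.767 × 0.1925 = 5.478 mg/L.
DO = 8.22 − 5.478 = 2.742 mg/L.

DO ≈ 2.74 mg/L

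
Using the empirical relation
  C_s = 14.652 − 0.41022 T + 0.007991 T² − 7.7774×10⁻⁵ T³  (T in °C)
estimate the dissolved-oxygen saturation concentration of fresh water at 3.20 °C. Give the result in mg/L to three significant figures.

C_s = 14.652 − 0.41022×3.20 + 0.007991×3.20² − 7.7774×10⁻⁵×3.20³ = 13.42 mg/L.

C_s ≈ 13.4 mg/L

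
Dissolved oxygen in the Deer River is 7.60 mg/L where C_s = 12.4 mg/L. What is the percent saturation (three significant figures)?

% saturation = C/C_s × 100 = 7.60/12.4 × 100 = 61.3 %.

61.3 % saturation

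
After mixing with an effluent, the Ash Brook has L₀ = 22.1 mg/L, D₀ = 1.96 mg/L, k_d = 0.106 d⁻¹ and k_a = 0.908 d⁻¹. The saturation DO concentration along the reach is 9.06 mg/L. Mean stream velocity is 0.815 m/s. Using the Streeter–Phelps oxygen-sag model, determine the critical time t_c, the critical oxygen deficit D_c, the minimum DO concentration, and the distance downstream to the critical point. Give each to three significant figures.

t_c ≈ 1.29 d; D_c ≈ 2.25 mg/L; min DO ≈ 6.81 mg/L; x_c ≈ 91.0 km

With k_a/k_d = 8.566 and 1 − D₀(k_a−k_d)/(k_d L₀) = 0.3290,
t_c = ln(8.566 × 0.3290) / (0.908 − 0.106) = ln(2.818) / 0.8020 = 1.036/0.8020 = 1.292 d.
D_c = (k_d/k_a) L₀ e^(−k_d t_c) = (0.106/0.908) × 22.1 × e^(−0.106×1.292) = 0.1167 × 22.1 × 0.8720 = 2.250 mg/L.
Minimum DO = C_s − D_c = 9.06 − 2.250 = 6.810 mg/L.
x_c = v t_c = 0.815 m/s × 1.292 d × 86400 s/d = 90970 m ≈ 91.0 km.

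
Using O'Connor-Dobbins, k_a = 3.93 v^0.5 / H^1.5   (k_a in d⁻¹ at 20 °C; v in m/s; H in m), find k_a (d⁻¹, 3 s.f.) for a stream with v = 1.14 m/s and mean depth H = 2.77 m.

k_a = 3.93 × 1.14^0.5 / 2.77^1.5 = 3.93 × 1.068 / 4.610 = 0.9102 d⁻¹.

k_a ≈ 0.910 d⁻¹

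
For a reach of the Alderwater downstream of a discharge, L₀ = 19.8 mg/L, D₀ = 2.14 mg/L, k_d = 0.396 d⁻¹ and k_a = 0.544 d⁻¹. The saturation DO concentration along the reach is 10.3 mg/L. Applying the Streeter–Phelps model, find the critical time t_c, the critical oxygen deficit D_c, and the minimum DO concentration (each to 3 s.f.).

t_c = [1/(k_a−k_d)] ln[(k_a/k_d)(1 − D₀(k_a−k_d)/(k_d L₀))]
= [1/(0.544−0.396)] ln[(0.544/0.396)(1 − 2.14×0.1480/(0.396×19.8))]
= (1/0.1480) ln[1.374 × 0.9596] = 6.757 × ln(1.318) = 6.757 × 0.2763 = 1.867 d.
D_c = (k_d/k_a) L₀ e^(−k_d t_c) = (0.396/0.544) × 19.8 × e^(−0.396×1.867) = 0.7279 × 19.8 × 0.4774 = 6.882 mg/L.
Minimum DO = C_s − D_c = 10.3 − 6.882 = 3.418 mg/L.

t_c ≈ 1.87 d; D_c ≈ 6.88 mg/L; min DO ≈ 3.42 mg/L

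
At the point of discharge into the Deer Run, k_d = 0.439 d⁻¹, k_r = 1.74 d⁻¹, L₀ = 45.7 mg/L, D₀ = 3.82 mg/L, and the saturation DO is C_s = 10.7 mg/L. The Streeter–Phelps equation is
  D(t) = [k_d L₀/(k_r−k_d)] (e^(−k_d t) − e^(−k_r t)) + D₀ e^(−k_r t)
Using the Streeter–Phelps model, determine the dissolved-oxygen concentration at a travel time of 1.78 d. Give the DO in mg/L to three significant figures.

k_d L₀/(k_r−k_d) = 0.439×45.7/(1.74−0.439) = 20.06/1.301 = 15.42 mg/L.
e^(−k_d t) = e^(−0.439×1.780) = 0.4578; e^(−k_r t) = e^(−1.74×1.780) = 0.04518.
D = 15.42 × (0.4578 − 0.04518) + 3.82 × 0.04518 = 6.362 + 0.1726 = 6.535 mg/L.
DO = C_s − D = 10.7 − 6.535 = 4.165 mg/L.

DO ≈ 4.17 mg/L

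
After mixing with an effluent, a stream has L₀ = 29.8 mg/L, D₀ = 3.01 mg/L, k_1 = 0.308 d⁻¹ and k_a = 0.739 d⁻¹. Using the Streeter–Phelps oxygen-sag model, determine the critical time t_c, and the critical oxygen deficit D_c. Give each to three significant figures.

t_c ≈ 1.68 d; D_c ≈ 7.41 mg/L

At the critical point dD/dt = 0, so k_1 L₀ e^(−k_1 t) = k_a D. Substituting D(t) from the Streeter–Phelps equation and solving for t gives
t_c = ln[(k_a/k_1)(1 − D₀(k_a−k_1)/(k_1 L₀))] / (k_a−k_1).
Here k_a−k_1 = 0.4310 d⁻¹ and 1 − D₀(k_a−k_1)/(k_1 L₀) = 1 − 3.01×0.4310/(0.308×29.8) = 0.8587, so
t_c = ln(2.399 × 0.8587) / 0.4310 = 0.7228 / 0.4310 = 1.677 d.
L(t_c) = L₀ e^(−k_1 t_c) = 29.8 × 0.5966 = 17.78 mg/L, and at the critical point k_a D_c = k_1 L, so D_c = (0.308/0.739) × 17.78 = 7.410 mg/L.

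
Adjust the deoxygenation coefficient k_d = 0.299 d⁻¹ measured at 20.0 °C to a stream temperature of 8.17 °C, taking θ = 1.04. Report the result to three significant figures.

k_d ≈ 0.188 d⁻¹

k_d(T₂) = k_d(T₁) · θ^(T₂−T₁) = 0.299 × 1.04^(8.17−20.0)
= 0.299 × 1.04^-11.8 = 0.299 × 0.6288 = 0.1880 d⁻¹.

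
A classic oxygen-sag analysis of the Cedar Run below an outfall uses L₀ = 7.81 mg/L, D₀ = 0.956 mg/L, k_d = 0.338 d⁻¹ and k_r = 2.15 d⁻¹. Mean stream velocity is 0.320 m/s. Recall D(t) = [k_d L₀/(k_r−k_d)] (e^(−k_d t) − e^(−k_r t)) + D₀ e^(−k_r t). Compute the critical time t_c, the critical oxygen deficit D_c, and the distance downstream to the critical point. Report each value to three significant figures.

At the critical point dD/dt = 0, so k_d L₀ e^(−k_d t) = k_r D. Substituting D(t) from the Streeter–Phelps equation and solving for t gives
t_c = ln[(k_r/k_d)(1 − D₀(k_r−k_d)/(k_d L₀))] / (k_r−k_d).
Here k_r−k_d = 1.812 d⁻¹ and 1 − D₀(k_r−k_d)/(k_d L₀) = 1 − 0.956×1.812/(0.338×7.81) = 0.3438, so
t_c = ln(6.361 × 0.3438) / 1.812 = 0.7824 / 1.812 = 0.4318 d.
D_c = (k_d/k_r) L₀ e^(−k_d t_c) = (0.338/2.15) × 7.81 × e^(−0.338×0.4318) = 0.1572 × 7.81 × 0.8642 = 1.061 mg/L.
x_c = v t_c = 0.320 m/s × 0.4318 d × 86400 s/d = 11940 m ≈ 11.9 km.

t_c ≈ 0.432 d; D_c ≈ 1.06 mg/L; x_c ≈ 11.9 km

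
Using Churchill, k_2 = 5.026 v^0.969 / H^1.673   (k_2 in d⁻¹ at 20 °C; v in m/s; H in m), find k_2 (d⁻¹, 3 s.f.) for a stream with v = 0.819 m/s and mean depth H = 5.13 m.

k_2 = 5.026 × 0.819^0.969 / 5.13^1.673 = 5.026 × 0.8241 / 15.42 = 0.2686 d⁻¹.

k_2 ≈ 0.269 d⁻¹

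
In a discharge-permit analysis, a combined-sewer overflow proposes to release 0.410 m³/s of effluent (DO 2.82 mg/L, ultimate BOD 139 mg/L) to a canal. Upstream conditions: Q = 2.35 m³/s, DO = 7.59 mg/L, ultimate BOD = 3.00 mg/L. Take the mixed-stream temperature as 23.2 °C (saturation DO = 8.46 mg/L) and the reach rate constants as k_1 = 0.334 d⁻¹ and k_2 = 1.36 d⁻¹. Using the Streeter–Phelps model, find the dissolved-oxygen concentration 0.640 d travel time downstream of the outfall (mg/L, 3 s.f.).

DO ≈ 4.86 mg/L

Mixed DO = (2.35×7.59 + 0.410×2.82)/(2.35+0.410) = 18.99/2.760 = 6.881 mg/L.
Mixed L₀ = (2.35×3.00 + 0.410×139)/(2.760) = 64.04/2.760 = 23.20 mg/L.
Initial deficit D₀ = C_s − DO₀ = 8.46 − 6.881 = 1.579 mg/L.
D(0.640) = [0.334×23.20/(1.36−0.334)](e^(−0.334×0.640) − e^(−1.36×0.640)) + 1.579 e^(−1.36×0.640)
= 7.553 × (0.8075 − 0.4188) + 1.579 × 0.4188 = 3.598 mg/L.
DO = 8.46 − 3.598 = 4.862 mg/L.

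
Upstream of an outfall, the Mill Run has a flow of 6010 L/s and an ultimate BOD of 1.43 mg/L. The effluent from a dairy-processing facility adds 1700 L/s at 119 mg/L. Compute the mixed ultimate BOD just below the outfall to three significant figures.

27.4 mg/L

Flow-weighted mixing: C = (Q_r C_r + Q_w C_w)/(Q_r + Q_w)
= (6010×1.43 + 1700×119)/(6010 + 1700) = 210900/7710 = 27.35 mg/L.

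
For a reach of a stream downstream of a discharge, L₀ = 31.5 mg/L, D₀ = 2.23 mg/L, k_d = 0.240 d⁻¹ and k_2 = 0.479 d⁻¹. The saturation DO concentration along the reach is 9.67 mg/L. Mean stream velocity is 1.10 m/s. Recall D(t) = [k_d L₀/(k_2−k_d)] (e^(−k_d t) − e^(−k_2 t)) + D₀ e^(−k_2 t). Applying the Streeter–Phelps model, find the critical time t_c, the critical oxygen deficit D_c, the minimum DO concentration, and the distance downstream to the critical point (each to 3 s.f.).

t_c ≈ 2.59 d; D_c ≈ 8.49 mg/L; min DO ≈ 1.18 mg/L; x_c ≈ 246 km

At the critical point dD/dt = 0, so k_d L₀ e^(−k_d t) = k_2 D. Substituting D(t) from the Streeter–Phelps equation and solving for t gives
t_c = ln[(k_2/k_d)(1 − D₀(k_2−k_d)/(k_d L₀))] / (k_2−k_d).
Here k_2−k_d = 0.2390 d⁻¹ and 1 − D₀(k_2−k_d)/(k_d L₀) = 1 − 2.23×0.2390/(0.240×31.5) = 0.9295, so
t_c = ln(1.996 × 0.9295) / 0.2390 = 0.6180 / 0.2390 = 2.586 d.
D_c = (k_d/k_2) L₀ e^(−k_d t_c) = (0.240/0.479) × 31.5 × e^(−0.240×2.586) = 0.5010 × 31.5 × 0.5377 = 8.486 mg/L.
Minimum DO = C_s − D_c = 9.67 − 8.486 = 1.184 mg/L.
x_c = v t_c = 1.10 m/s × 2.586 d × 86400 s/d = 245700 m ≈ 246 km.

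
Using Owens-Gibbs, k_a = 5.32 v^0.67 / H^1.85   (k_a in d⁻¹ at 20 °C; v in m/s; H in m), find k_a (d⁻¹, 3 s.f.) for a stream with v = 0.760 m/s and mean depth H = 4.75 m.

k_a = 5.32 × 0.760^0.67 / 4.75^1.85 = 5.32 × 0.8320 / 17.86 = 0.2478 d⁻¹.

k_a ≈ 0.248 d⁻¹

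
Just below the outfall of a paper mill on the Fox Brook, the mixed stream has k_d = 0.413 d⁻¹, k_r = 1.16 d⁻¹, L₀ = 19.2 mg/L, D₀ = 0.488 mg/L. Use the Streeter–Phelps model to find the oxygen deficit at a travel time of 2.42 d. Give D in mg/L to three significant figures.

k_d L₀/(k_r−k_d) = 0.413×19.2/(1.16−0.413) = 7.930/0.7470 = 10.62 mg/L.
e^(−k_d t) = e^(−0.413×2.420) = 0.3681; e^(−k_r t) = e^(−1.16×2.420) = 0.06037.
D = 10.62 × (0.3681 − 0.06037) + 0.488 × 0.06037 = 3.266 + 0.02946 = 3.296 mg/L.

D ≈ 3.30 mg/L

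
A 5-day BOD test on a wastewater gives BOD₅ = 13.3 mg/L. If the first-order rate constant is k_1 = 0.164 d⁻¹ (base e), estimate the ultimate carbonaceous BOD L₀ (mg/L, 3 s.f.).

L₀ ≈ 23.8 mg/L

BOD₅ = L₀(1 − e^(−5k_1)) ⇒ L₀ = BOD₅ / (1 − e^(−5×0.164))
= 13.3 / (1 − 0.4404) = 13.3 / 0.5596 = 23.77 mg/L.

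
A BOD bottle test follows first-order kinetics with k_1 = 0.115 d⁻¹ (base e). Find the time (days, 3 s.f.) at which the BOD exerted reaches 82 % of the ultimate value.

y/L₀ = 1 − e^(−k_1 t) = 0.82 ⇒ e^(−k_1 t) = 0.180
t = −ln(0.180) / 0.115 = 1.715 / 0.115 = 14.91 d.

t ≈ 14.9 d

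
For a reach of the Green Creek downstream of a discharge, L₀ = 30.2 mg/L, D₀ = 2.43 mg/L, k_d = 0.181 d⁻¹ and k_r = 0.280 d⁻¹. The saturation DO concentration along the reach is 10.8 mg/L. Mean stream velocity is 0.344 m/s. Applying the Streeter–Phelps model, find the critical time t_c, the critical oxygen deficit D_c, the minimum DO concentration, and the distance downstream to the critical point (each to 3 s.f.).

t_c ≈ 3.95 d; D_c ≈ 9.55 mg/L; min DO ≈ 1.25 mg/L; x_c ≈ 117 km

At the critical point dD/dt = 0, so k_d L₀ e^(−k_d t) = k_r D. Substituting D(t) from the Streeter–Phelps equation and solving for t gives
t_c = ln[(k_r/k_d)(1 − D₀(k_r−k_d)/(k_d L₀))] / (k_r−k_d).
Here k_r−k_d = 0.09900 d⁻¹ and 1 − D₀(k_r−k_d)/(k_d L₀) = 1 − 2.43×0.09900/(0.181×30.2) = 0.9560, so
t_c = ln(1.547 × 0.9560) / 0.09900 = 0.3913 / 0.09900 = 3.952 d.
D_c = (k_d/k_r) L₀ e^(−k_d t_c) = (0.181/0.280) × 30.2 × e^(−0.181×3.952) = 0.6464 × 30.2 × 0.4890 = 9.546 mg/L.
Minimum DO = C_s − D_c = 10.8 − 9.546 = 1.254 mg/L.
x_c = v t_c = 0.344 m/s × 3.952 d × 86400 s/d = 117500 m ≈ 117 km.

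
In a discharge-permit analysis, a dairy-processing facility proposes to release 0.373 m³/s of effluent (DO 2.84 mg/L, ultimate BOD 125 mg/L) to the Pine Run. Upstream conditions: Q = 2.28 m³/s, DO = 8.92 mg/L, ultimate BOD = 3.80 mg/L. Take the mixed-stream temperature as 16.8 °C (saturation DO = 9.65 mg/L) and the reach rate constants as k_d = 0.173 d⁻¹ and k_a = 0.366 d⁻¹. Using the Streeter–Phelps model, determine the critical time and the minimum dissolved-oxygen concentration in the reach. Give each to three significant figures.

Mixed DO = (2.28×8.92 + 0.373×2.84)/(2.28+0.373) = 21.40/2.653 = 8.065 mg/L.
Mixed L₀ = (2.28×3.80 + 0.373×125)/(2.653) = 55.29/2.653 = 20.84 mg/L.
Initial deficit D₀ = C_s − DO₀ = 9.65 − 8.065 = 1.585 mg/L.
t_c = (1/0.1930) ln[(0.366/0.173)(1 − 1.585×0.1930/(0.173×20.84))] = 5.181 × ln(1.936) = 3.423 d.
D_c = (0.173/0.366) × 20.84 × e^(−0.173×3.423) = 0.4727 × 20.84 × 0.5531 = 5.448 mg/L.
Minimum DO = 9.65 − 5.448 = 4.202 mg/L.

t_c ≈ 3.42 d; minimum DO ≈ 4.20 mg/L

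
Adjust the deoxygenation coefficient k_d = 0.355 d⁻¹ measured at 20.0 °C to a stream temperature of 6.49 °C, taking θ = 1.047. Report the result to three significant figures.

k_d(T₂) = k_d(T₁) · θ^(T₂−T₁) = 0.355 × 1.047^(6.49−20.0)
= 0.355 × 1.047^-13.5 = 0.355 × 0.5377 = 0.1909 d⁻¹.

k_d ≈ 0.191 d⁻¹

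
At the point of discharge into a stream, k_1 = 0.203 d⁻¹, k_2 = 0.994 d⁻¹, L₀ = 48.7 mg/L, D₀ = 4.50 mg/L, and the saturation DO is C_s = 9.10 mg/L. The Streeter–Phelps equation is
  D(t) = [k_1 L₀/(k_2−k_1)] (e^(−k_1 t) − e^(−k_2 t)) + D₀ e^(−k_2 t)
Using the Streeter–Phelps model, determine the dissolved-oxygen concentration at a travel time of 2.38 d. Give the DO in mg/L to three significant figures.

k_1 L₀/(k_2−k_1) = 0.203×48.7/(0.994−0.203) = 9.886/0.7910 = 12.50 mg/L.
e^(−k_1 t) = e^(−0.203×2.380) = 0.6168; e^(−k_2 t) = e^(−0.994×2.380) = 0.09388.
D = 12.50 × (0.6168 − 0.09388) + 4.50 × 0.09388 = 6.536 + 0.4225 = 6.959 mg/L.
DO = C_s − D = 9.10 − 6.959 = 2.141 mg/L.

DO ≈ 2.14 mg/L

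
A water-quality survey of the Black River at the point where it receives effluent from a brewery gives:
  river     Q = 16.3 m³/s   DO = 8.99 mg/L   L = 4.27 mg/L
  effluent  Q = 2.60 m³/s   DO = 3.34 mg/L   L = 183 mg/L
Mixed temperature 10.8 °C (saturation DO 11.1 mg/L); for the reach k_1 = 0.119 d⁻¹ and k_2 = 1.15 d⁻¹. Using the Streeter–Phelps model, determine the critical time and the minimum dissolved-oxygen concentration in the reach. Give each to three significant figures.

Mixed DO = (16.3×8.99 + 2.60×3.34)/(16.3+2.60) = 155.2/18.90 = 8.213 mg/L.
Mixed L₀ = (16.3×4.27 + 2.60×183)/(18.90) = 545.4/18.90 = 28.86 mg/L.
Initial deficit D₀ = C_s − DO₀ = 11.1 − 8.213 = 2.887 mg/L.
t_c = (1/1.031) ln[(1.15/0.119)(1 − 2.887×1.031/(0.119×28.86))] = 0.9699 × ln(1.287) = 0.2446 d.
D_c = (0.119/1.15) × 28.86 × e^(−0.119×0.2446) = 0.1035 × 28.86 × 0.9713 = 2.900 mg/L.
Minimum DO = 11.1 − 2.900 = 8.200 mg/L.

t_c ≈ 0.245 d; minimum DO ≈ 8.20 mg/L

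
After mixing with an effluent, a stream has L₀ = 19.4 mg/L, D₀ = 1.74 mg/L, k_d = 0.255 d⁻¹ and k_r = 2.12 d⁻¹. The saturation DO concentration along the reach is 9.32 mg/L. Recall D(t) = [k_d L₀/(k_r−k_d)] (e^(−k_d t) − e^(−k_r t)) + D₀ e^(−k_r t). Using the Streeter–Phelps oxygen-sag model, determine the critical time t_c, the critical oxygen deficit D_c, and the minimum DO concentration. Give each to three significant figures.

At the critical point dD/dt = 0, so k_d L₀ e^(−k_d t) = k_r D. Substituting D(t) from the Streeter–Phelps equation and solving for t gives
t_c = ln[(k_r/k_d)(1 − D₀(k_r−k_d)/(k_d L₀))] / (k_r−k_d).
Here k_r−k_d = 1.865 d⁻¹ and 1 − D₀(k_r−k_d)/(k_d L₀) = 1 − 1.74×1.865/(0.255×19.4) = 0.3440, so
t_c = ln(8.314 × 0.3440) / 1.865 = 1.051 / 1.865 = 0.5635 d.
D_c = (k_d/k_r) L₀ e^(−k_d t_c) = (0.255/2.12) × 19.4 × e^(−0.255×0.5635) = 0.1203 × 19.4 × 0.8662 = 2.021 mg/L.
Minimum DO = C_s − D_c = 9.32 − 2.021 = 7.299 mg/L.

t_c ≈ 0.563 d; D_c ≈ 2.02 mg/L; min DO ≈ 7.30 mg/L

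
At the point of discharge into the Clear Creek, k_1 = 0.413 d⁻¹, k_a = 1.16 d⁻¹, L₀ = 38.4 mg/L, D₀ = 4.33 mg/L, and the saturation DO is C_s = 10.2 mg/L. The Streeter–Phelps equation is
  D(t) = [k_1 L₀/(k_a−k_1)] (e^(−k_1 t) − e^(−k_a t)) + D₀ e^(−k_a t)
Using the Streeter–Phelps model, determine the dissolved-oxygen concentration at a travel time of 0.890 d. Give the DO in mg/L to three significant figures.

k_1 L₀/(k_a−k_1) = 0.413×38.4/(1.16−0.413) = 15.86/0.7470 = 21.23 mg/L.
e^(−k_1 t) = e^(−0.413×0.8900) = 0.6924; e^(−k_a t) = e^(−1.16×0.8900) = 0.3562.
D = 21.23 × (0.6924 − 0.3562) + 4.33 × 0.3562 = 7.139 + 1.542 = 8.681 mg/L.
DO = C_s − D = 10.2 − 8.681 = 1.519 mg/L.

DO ≈ 1.52 mg/L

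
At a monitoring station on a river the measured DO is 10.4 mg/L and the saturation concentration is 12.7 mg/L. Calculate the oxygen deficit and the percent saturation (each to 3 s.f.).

D ≈ 2.30 mg/L; 81.9 % saturation

D = C_s − C = 12.7 − 10.4 = 2.30 mg/L.
% saturation = 10.4/12.7 × 100 = 81.9 %.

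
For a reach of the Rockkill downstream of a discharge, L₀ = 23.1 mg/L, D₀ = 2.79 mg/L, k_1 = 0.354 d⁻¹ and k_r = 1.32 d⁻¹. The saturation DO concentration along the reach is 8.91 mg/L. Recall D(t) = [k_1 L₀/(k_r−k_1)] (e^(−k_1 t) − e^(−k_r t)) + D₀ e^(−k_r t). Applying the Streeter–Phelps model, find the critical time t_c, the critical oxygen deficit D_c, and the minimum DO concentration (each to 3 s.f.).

At the critical point dD/dt = 0, so k_1 L₀ e^(−k_1 t) = k_r D. Substituting D(t) from the Streeter–Phelps equation and solving for t gives
t_c = ln[(k_r/k_1)(1 − D₀(k_r−k_1)/(k_1 L₀))] / (k_r−k_1).
Here k_r−k_1 = 0.9660 d⁻¹ and 1 − D₀(k_r−k_1)/(k_1 L₀) = 1 − 2.79×0.9660/(0.354×23.1) = 0.6704, so
t_c = ln(3.729 × 0.6704) / 0.9660 = 0.9162 / 0.9660 = 0.9485 d.
D_c = (k_1/k_r) L₀ e^(−k_1 t_c) = (0.354/1.32) × 23.1 × e^(−0.354×0.9485) = 0.2682 × 23.1 × 0.7148 = 4.428 mg/L.
Minimum DO = C_s − D_c = 8.91 − 4.428 = 4.482 mg/L.

t_c ≈ 0.948 d; D_c ≈ 4.43 mg/L; min DO ≈ 4.48 mg/L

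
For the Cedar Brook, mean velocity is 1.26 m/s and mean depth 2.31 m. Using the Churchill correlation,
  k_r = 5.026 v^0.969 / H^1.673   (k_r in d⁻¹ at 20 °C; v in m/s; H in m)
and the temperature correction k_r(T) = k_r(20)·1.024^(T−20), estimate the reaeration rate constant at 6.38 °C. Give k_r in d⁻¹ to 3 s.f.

k_r ≈ 1.12 d⁻¹

k_r(20) = 5.026 × 1.26^0.969 / 2.31^1.673 = 5.026 × 1.251 / 4.058 = 1.549 d⁻¹.
k_r(6.38) = 1.549 × 1.024^(6.38−20) = 1.549 × 0.7240 = 1.122 d⁻¹.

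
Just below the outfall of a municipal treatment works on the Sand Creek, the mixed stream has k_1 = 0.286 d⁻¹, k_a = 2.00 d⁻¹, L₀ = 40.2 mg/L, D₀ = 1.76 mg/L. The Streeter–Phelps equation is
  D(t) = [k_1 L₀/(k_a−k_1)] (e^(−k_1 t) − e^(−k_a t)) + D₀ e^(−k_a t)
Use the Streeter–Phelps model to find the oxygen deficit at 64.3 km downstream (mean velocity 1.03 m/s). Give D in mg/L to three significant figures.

Travel time t = x/v = 64.3 km / (1.03 m/s) = 64300 m / 1.03 m/s = 62430 s = 0.7225 d.
k_1 L₀/(k_a−k_1) = 0.286×40.2/(2.00−0.286) = 11.50/1.714 = 6.708 mg/L.
e^(−k_1 t) = e^(−0.286×0.7225) = 0.8133; e^(−k_a t) = e^(−2.00×0.7225) = 0.2357.
D = 6.708 × (0.8133 − 0.2357) + 1.76 × 0.2357 = 3.874 + 0.4149 = 4.289 mg/L.

D ≈ 4.29 mg/L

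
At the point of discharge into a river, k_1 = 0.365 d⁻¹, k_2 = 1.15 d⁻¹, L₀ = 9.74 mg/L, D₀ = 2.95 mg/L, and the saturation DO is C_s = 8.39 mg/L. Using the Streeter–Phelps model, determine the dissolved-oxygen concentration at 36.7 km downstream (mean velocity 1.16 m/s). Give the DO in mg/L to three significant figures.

Travel time t = x/v = 36.7 km / (1.16 m/s) = 36700 m / 1.16 m/s = 31640 s = 0.3662 d.
k_1 L₀/(k_2−k_1) = 0.365×9.74/(1.15−0.365) = 3.555/0.7850 = 4.529 mg/L.
e^(−k_1 t) = e^(−0.365×0.3662) = 0.8749; e^(−k_2 t) = e^(−1.15×0.3662) = 0.6563.
D = 4.529 × (0.8749 − 0.6563) + 2.95 × 0.6563 = 0.9899 + 1.936 = 2.926 mg/L.
DO = C_s − D = 8.39 − 2.926 = 5.464 mg/L.

DO ≈ 5.46 mg/L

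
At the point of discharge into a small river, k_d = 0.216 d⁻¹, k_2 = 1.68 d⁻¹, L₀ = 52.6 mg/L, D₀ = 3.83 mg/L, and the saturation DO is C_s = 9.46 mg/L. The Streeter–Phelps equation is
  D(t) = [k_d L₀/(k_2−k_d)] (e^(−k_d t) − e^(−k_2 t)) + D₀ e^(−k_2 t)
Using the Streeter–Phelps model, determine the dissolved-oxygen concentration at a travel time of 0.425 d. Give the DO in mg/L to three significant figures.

k_d L₀/(k_2−k_d) = 0.216×52.6/(1.68−0.216) = 11.36/1.464 = 7.761 mg/L.
e^(−k_d t) = e^(−0.216×0.4250) = 0.9123; e^(−k_2 t) = e^(−1.68×0.4250) = 0.4897.
D = 7.761 × (0.9123 − 0.4897) + 3.83 × 0.4897 = 3.280 + 1.875 = 5.155 mg/L.
DO = C_s − D = 9.46 − 5.155 = 4.305 mg/L.

DO ≈ 4.30 mg/L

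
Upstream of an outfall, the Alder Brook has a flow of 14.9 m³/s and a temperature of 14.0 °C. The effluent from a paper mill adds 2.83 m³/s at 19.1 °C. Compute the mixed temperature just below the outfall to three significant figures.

14.8 °C

Flow-weighted mixing: C = (Q_r C_r + Q_w C_w)/(Q_r + Q_w)
= (14.9×14.0 + 2.83×19.1)/(14.9 + 2.83) = 262.7/17.73 = 14.81 °C.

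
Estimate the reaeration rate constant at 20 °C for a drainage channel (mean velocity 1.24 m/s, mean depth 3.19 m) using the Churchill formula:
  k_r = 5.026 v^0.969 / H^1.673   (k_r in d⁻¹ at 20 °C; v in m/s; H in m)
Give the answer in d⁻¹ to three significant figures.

k_r ≈ 0.889 d⁻¹

k_r = 5.026 × 1.24^0.969 / 3.19^1.673 = 5.026 × 1.232 / 6.964 = 0.8890 d⁻¹.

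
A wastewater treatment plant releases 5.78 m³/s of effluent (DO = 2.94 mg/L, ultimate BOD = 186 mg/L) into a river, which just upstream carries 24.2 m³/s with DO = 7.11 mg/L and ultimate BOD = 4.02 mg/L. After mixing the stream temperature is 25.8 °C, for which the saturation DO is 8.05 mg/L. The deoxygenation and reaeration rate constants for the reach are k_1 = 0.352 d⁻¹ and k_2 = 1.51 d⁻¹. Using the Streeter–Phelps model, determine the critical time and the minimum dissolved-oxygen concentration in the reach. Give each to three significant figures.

Mixed DO = (24.2×7.11 + 5.78×2.94)/(24.2+5.78) = 189.1/29.98 = 6.306 mg/L.
Mixed L₀ = (24.2×4.02 + 5.78×186)/(29.98) = 1172/29.98 = 39.10 mg/L.
Initial deficit D₀ = C_s − DO₀ = 8.05 − 6.306 = 1.744 mg/L.
t_c = (1/1.158) ln[(1.51/0.352)(1 − 1.744×1.158/(0.352×39.10))] = 0.8636 × ln(3.660) = 1.121 d.
D_c = (0.352/1.51) × 39.10 × e^(−0.352×1.121) = 0.2331 × 39.10 × 0.6741 = 6.145 mg/L.
Minimum DO = 8.05 − 6.145 = 1.905 mg/L.

t_c ≈ 1.12 d; minimum DO ≈ 1.91 mg/L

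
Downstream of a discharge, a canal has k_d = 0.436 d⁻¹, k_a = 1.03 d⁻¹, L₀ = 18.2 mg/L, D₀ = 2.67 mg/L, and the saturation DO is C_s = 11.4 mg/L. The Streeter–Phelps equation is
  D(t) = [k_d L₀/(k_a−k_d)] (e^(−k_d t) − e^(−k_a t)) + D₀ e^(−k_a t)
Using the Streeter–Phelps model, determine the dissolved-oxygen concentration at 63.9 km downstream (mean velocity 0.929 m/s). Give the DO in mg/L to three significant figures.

Travel time t = x/v = 63.9 km / (0.929 m/s) = 63900 m / 0.929 m/s = 68780 s = 0.7961 d.
k_d L₀/(k_a−k_d) = 0.436×18.2/(1.03−0.436) = 7.935/0.5940 = 13.36 mg/L.
e^(−k_d t) = e^(−0.436×0.7961) = 0.7067; e^(−k_a t) = e^(−1.03×0.7961) = 0.4404.
D = 13.36 × (0.7067 − 0.4404) + 2.67 × 0.4404 = 3.557 + 1.176 = 4.733 mg/L.
DO = C_s − D = 11.4 − 4.733 = 6.667 mg/L.

DO ≈ 6.67 mg/L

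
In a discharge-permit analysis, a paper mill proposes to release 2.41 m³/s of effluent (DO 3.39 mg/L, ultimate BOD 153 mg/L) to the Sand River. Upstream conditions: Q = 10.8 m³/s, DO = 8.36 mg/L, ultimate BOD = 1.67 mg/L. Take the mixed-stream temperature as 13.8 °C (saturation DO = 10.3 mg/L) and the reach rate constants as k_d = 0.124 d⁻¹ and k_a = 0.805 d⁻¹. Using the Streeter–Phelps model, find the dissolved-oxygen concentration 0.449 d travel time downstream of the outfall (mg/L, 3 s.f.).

Mixed DO = (10.8×8.36 + 2.41×3.39)/(10.8+2.41) = 98.46/13.21 = 7.453 mg/L.
Mixed L₀ = (10.8×1.67 + 2.41×153)/(13.21) = 386.8/13.21 = 29.28 mg/L.
Initial deficit D₀ = C_s − DO₀ = 10.3 − 7.453 = 2.847 mg/L.
D(0.449) = [0.124×29.28/(0.805−0.124)](e^(−0.124×0.449) − e^(−0.805×0.449)) + 2.847 e^(−0.805×0.449)
= 5.331 × (0.9458 − 0.6967) + 2.847 × 0.6967 = 3.312 mg/L.
DO = 10.3 − 3.312 = 6.988 mg/L.

DO ≈ 6.99 mg/L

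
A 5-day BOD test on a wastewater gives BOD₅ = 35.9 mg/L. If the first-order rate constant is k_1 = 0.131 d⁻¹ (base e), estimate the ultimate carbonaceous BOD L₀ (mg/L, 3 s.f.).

BOD₅ = L₀(1 − e^(−5k_1)) ⇒ L₀ = BOD₅ / (1 − e^(−5×0.131))
= 35.9 / (1 − 0.5194) = 35.9 / 0.4806 = 74.70 mg/L.

L₀ ≈ 74.7 mg/L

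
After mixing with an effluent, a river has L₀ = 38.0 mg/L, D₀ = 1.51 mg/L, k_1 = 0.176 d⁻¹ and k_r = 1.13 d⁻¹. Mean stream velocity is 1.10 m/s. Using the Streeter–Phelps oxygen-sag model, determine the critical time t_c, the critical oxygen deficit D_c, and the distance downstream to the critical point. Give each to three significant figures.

t_c ≈ 1.69 d; D_c ≈ 4.39 mg/L; x_c ≈ 161 km

With k_r/k_1 = 6.420 and 1 − D₀(k_r−k_1)/(k_1 L₀) = 0.7846,
t_c = ln(6.420 × 0.7846) / (1.13 − 0.176) = ln(5.038) / 0.9540 = 1.617/0.9540 = 1.695 d.
D_c = (k_1/k_r) L₀ e^(−k_1 t_c) = (0.176/1.13) × 38.0 × e^(−0.176×1.695) = 0.1558 × 38.0 × 0.7421 = 4.392 mg/L.
x_c = v t_c = 1.10 m/s × 1.695 d × 86400 s/d = 161100 m ≈ 161 km.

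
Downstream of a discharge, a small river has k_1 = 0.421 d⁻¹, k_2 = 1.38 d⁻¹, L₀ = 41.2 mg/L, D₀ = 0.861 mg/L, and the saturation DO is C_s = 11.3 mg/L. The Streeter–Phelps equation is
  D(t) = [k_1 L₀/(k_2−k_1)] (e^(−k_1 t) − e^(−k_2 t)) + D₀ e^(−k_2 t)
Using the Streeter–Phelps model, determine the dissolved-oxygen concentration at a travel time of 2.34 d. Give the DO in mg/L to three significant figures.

DO ≈ 5.23 mg/L

k_1 L₀/(k_2−k_1) = 0.421×41.2/(1.38−0.421) = 17.35/0.9590 = 18.09 mg/L.
e^(−k_1 t) = e^(−0.421×2.340) = 0.3734; e^(−k_2 t) = e^(−1.38×2.340) = 0.03959.
D = 18.09 × (0.3734 − 0.03959) + 0.861 × 0.03959 = 6.037 + 0.03409 = 6.071 mg/L.
DO = C_s − D = 11.3 − 6.071 = 5.229 mg/L.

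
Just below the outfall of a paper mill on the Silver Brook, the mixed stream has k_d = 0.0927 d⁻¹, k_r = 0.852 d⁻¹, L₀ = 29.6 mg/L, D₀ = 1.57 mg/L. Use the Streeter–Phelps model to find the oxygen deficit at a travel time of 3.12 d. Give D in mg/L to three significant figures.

D ≈ 2.56 mg/L

k_d L₀/(k_r−k_d) = 0.0927×29.6/(0.852−0.0927) = 2.744/0.7593 = 3.614 mg/L.
e^(−k_d t) = e^(−0.0927×3.120) = 0.7488; e^(−k_r t) = e^(−0.852×3.120) = 0.07007.
D = 3.614 × (0.7488 − 0.07007) + 1.57 × 0.07007 = 2.453 + 0.1100 = 2.563 mg/L.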